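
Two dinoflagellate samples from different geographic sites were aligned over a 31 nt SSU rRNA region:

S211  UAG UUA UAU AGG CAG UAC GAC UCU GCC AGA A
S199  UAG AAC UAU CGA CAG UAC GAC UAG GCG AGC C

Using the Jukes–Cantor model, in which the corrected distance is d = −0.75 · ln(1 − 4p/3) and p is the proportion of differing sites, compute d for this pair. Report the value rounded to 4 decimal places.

Differing sites — 4:U/A; 5:U/A; 6:A/C; 10:A/C; 12:G/A; 23:C/A; 24:U/G; 27:C/G; 30:A/C; 31:A/C.
p = 10/31 = 0.322581.
d = −0.75 · ln(1 − (4/3)·0.322581) = −0.75 · ln(0.569892) = −0.75 · (-0.562308) = 0.4217.

0.4217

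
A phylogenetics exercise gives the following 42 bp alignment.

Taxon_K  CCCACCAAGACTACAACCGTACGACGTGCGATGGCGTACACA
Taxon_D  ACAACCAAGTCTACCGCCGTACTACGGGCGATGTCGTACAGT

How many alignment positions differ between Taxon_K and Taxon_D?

Differing sites — 1:C/A; 3:C/A; 10:A/T; 15:A/C; 16:A/G; 23:G/T; 27:T/G; 34:G/T; 41:C/G; 42:A/T.
That gives 10 mismatches out of 42 aligned sites, so the Hamming distance is 10.

10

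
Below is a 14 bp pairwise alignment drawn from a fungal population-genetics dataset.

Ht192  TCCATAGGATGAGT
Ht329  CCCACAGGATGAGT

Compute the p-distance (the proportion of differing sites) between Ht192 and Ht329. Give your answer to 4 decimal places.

0.1429

Mismatches occur at site 1 (T→C), site 5 (T→C).
There are 2 differences over 14 sites, so p = 2/14 = 0.1429.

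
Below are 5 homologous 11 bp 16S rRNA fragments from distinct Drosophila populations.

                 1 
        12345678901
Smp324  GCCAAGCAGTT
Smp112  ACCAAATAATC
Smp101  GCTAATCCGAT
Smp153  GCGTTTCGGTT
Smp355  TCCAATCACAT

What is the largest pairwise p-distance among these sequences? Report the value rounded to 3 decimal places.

0.818

Pairwise Hamming distances:
  Smp324 vs Smp112: 5
  Smp324 vs Smp101: 4
  Smp324 vs Smp153: 5
  Smp324 vs Smp355: 4
  Smp112 vs Smp101: 8
  Smp112 vs Smp153: 9
  Smp112 vs Smp355: 6
  Smp101 vs Smp153: 5
  Smp101 vs Smp355: 4
  Smp153 vs Smp355: 7
The largest is 9 mismatches, between Smp112 and Smp153; p = 9/11 = 0.818.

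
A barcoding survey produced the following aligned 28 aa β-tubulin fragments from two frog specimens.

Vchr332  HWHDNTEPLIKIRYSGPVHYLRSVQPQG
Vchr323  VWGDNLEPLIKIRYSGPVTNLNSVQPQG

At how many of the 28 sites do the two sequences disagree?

6

Mismatches occur at site 1 (H/V), site 3 (H/G), site 6 (T/L), site 19 (H/T), site 20 (Y/N), site 22 (R/N).
That gives 6 mismatches out of 28 aligned sites, so the Hamming distance is 6.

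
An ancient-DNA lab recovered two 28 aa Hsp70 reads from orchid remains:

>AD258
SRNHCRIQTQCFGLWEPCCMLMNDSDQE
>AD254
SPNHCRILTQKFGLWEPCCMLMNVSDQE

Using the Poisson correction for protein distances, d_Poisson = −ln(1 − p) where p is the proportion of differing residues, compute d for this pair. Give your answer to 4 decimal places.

The sequences differ at positions 2 (R/P), 8 (Q/L), 11 (C/K), 24 (D/V).
p = 4/28 = 0.142857.
d = −ln(1 − 0.142857) = −ln(0.857143) = 0.1542.

0.1542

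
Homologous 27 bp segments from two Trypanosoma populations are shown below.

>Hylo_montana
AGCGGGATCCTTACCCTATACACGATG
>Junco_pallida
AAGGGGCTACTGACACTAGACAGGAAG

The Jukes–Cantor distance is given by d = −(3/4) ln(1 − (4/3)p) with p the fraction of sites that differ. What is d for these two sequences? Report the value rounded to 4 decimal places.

Mismatches occur at site 2 (G↔A), site 3 (C↔G), site 7 (A↔C), site 9 (C↔A), site 12 (T↔G), site 15 (C↔A), site 19 (T↔G), site 23 (C↔G), site 26 (T↔A).
p = 9/27 = 0.333333.
d = −0.75 · ln(1 − (4/3)·0.333333) = −0.75 · ln(0.555556) = −0.75 · (-0.587786) = 0.4408.

0.4408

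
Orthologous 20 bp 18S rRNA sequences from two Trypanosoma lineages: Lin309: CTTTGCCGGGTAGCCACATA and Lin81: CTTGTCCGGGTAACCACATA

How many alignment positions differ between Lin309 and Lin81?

Mismatches occur at site 4 (T→G), site 5 (G→T), site 13 (G→A).
That gives 3 mismatches out of 20 aligned sites, so the Hamming distance is 3.

3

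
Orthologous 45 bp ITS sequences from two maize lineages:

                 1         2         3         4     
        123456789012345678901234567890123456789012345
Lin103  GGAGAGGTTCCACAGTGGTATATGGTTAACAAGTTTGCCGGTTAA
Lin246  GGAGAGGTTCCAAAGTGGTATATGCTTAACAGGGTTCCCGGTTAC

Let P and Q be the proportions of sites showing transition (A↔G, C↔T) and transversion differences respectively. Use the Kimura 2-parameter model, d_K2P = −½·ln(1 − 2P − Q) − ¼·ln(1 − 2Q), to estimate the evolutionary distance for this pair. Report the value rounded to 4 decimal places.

Differing sites — 13:C/A (Tv); 25:G/C (Tv); 32:A/G (Ti); 34:T/G (Tv); 37:G/C (Tv); 45:A/C (Tv).
Of the 6 differences, 1 transition and 5 transversions over 45 sites: P = 1/45 = 0.022222, Q = 5/45 = 0.111111.
d = −0.5·ln(0.844445) − 0.25·ln(0.777778) = −0.5·(-0.169076) − 0.25·(-0.251314) = 0.1474.

0.1474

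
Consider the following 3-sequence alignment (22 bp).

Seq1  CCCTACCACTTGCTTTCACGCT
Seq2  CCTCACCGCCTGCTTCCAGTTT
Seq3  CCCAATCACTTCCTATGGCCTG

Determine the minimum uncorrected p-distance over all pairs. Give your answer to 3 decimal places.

Pairwise Hamming distances:
  Seq1 vs Seq2: 8
  Seq1 vs Seq3: 9
  Seq2 vs Seq3: 13
The smallest is 8 mismatches, between Seq1 and Seq2; p = 8/22 = 0.364.

0.364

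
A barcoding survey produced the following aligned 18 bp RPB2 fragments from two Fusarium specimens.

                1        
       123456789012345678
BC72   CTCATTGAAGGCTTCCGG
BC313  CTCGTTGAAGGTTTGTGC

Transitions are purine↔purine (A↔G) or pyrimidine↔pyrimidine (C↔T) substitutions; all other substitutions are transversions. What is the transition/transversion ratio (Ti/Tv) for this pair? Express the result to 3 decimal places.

1.500

Mismatches occur at site 4 (A↔G, transition), site 12 (C↔T, transition), site 15 (C↔G, transversion), site 16 (C↔T, transition), site 18 (G↔C, transversion).
Of the 5 differences, 3 transitions and 2 transversions, so Ti/Tv = 3/2 = 1.500.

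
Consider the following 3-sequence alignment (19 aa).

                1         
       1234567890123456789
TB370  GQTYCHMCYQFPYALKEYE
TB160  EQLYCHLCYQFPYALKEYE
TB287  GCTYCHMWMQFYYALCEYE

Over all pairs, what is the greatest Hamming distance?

Pairwise Hamming distances:
  TB370 vs TB160: 3
  TB370 vs TB287: 5
  TB160 vs TB287: 8
The largest is 8, between TB160 and TB287.

8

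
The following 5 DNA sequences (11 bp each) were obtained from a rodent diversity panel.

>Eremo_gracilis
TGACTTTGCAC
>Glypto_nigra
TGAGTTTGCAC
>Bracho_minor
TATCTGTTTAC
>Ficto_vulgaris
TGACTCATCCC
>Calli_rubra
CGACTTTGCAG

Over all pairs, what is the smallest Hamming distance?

Pairwise Hamming distances:
  Eremo_gracilis vs Glypto_nigra: 1
  Eremo_gracilis vs Bracho_minor: 5
  Eremo_gracilis vs Ficto_vulgaris: 4
  Eremo_gracilis vs Calli_rubra: 2
  Glypto_nigra vs Bracho_minor: 6
  Glypto_nigra vs Ficto_vulgaris: 5
  Glypto_nigra vs Calli_rubra: 3
  Bracho_minor vs Ficto_vulgaris: 6
  Bracho_minor vs Calli_rubra: 7
  Ficto_vulgaris vs Calli_rubra: 6
The smallest is 1, between Eremo_gracilis and Glypto_nigra.

1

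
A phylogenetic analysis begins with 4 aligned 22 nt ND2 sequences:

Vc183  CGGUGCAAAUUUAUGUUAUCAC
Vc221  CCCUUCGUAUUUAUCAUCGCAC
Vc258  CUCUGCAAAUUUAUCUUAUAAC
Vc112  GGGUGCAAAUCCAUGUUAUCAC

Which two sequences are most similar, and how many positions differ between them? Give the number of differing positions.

3

Pairwise Hamming distances:
  Vc183 vs Vc221: 9
  Vc183 vs Vc258: 4
  Vc183 vs Vc112: 3
  Vc221 vs Vc258: 8
  Vc221 vs Vc112: 12
  Vc258 vs Vc112: 7
The smallest is 3, between Vc183 and Vc112.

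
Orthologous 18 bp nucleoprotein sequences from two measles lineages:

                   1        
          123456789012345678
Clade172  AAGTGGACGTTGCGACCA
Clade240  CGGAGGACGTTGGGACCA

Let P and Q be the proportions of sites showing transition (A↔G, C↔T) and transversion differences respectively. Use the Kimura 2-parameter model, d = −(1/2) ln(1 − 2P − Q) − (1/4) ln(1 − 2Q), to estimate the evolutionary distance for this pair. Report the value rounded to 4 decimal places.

The sequences differ at positions 1 (A/C, transversion), 2 (A/G, transition), 4 (T/A, transversion), 13 (C/G, transversion).
Of the 4 differences, 1 transition and 3 transversions over 18 sites: P = 1/18 = 0.055556, Q = 3/18 = 0.166667.
d = −0.5·ln(0.722221) − 0.25·ln(0.666666) = −0.5·(-0.325424) − 0.25·(-0.405466) = 0.2641.

0.2641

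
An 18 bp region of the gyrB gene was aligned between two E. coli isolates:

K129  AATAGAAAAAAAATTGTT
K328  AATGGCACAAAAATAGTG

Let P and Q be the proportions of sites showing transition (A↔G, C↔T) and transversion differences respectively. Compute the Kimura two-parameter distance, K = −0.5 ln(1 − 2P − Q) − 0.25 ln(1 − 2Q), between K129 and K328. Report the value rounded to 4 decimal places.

0.3497

The sequences differ at positions 4 (A/G, transition), 6 (A/C, transversion), 8 (A/C, transversion), 15 (T/A, transversion), 18 (T/G, transversion).
Of the 5 differences, 1 transition and 4 transversions over 18 sites: P = 1/18 = 0.055556, Q = 4/18 = 0.222222.
d = −0.5·ln(0.666666) − 0.25·ln(0.555556) = −0.5·(-0.405466) − 0.25·(-0.587786) = 0.3497.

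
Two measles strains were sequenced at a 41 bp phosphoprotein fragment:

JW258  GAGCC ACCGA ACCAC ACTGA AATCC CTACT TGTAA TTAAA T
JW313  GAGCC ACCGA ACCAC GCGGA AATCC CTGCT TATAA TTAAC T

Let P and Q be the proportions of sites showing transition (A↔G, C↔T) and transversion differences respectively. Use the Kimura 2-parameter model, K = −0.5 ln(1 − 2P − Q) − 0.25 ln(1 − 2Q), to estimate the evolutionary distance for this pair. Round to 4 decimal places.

0.1342

Mismatches occur at site 16 (A→G, transition), site 18 (T→G, transversion), site 28 (A→G, transition), site 32 (G→A, transition), site 40 (A→C, transversion).
Of the 5 differences, 3 transitions and 2 transversions over 41 sites: P = 3/41 = 0.073171, Q = 2/41 = 0.048780.
d = −0.5·ln(0.804878) − 0.25·ln(0.902440) = −0.5·(-0.217065) − 0.25·(-0.102653) = 0.1342.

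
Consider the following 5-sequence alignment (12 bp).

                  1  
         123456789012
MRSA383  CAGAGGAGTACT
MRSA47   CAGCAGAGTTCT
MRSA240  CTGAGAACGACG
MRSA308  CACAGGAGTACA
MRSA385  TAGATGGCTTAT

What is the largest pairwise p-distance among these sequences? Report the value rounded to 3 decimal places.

Pairwise Hamming distances:
  MRSA383 vs MRSA47: 3
  MRSA383 vs MRSA240: 5
  MRSA383 vs MRSA308: 2
  MRSA383 vs MRSA385: 6
  MRSA47 vs MRSA240: 8
  MRSA47 vs MRSA308: 5
  MRSA47 vs MRSA385: 6
  MRSA240 vs MRSA308: 6
  MRSA240 vs MRSA385: 9
  MRSA308 vs MRSA385: 8
The largest is 9 mismatches, between MRSA240 and MRSA385; p = 9/12 = 0.750.

0.750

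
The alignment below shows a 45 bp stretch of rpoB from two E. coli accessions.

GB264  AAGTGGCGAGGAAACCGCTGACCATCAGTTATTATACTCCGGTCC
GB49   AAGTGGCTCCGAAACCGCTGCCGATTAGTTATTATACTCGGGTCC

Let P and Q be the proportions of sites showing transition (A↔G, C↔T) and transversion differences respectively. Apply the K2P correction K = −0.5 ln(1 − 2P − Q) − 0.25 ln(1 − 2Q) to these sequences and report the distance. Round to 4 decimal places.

0.1754

Differing sites — 8:G/T (Tv); 9:A/C (Tv); 10:G/C (Tv); 21:A/C (Tv); 23:C/G (Tv); 26:C/T (Ti); 40:C/G (Tv).
Of the 7 differences, 1 transition and 6 transversions over 45 sites: P = 1/45 = 0.022222, Q = 6/45 = 0.133333.
d = −0.5·ln(0.822223) − 0.25·ln(0.733334) = −0.5·(-0.195744) − 0.25·(-0.310154) = 0.1754.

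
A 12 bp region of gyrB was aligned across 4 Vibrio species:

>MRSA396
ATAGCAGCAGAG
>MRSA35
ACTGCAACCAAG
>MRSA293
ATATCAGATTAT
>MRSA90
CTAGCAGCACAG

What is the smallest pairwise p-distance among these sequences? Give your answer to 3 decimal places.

0.167

Pairwise Hamming distances:
  MRSA396 vs MRSA35: 5
  MRSA396 vs MRSA293: 5
  MRSA396 vs MRSA90: 2
  MRSA35 vs MRSA293: 8
  MRSA35 vs MRSA90: 6
  MRSA293 vs MRSA90: 6
The smallest is 2 mismatches, between MRSA396 and MRSA90; p = 2/12 = 0.167.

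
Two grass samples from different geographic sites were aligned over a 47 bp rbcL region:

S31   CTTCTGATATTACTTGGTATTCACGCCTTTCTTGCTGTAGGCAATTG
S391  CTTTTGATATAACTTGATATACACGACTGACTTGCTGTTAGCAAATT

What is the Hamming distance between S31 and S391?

11

The sequences differ at positions 4 (C/T), 11 (T/A), 17 (G/A), 21 (T/A), 26 (C/A), 29 (T/G), 30 (T/A), 39 (A/T), 40 (G/A), 45 (T/A), 47 (G/T).
That gives 11 mismatches out of 47 aligned sites, so the Hamming distance is 11.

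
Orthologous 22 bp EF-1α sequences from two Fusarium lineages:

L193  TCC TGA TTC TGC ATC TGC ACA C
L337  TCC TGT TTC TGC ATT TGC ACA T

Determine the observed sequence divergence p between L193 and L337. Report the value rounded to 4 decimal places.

Mismatches occur at site 6 (A→T), site 15 (C→T), site 22 (C→T).
There are 3 differences over 22 sites, so p = 3/22 = 0.1364.

0.1364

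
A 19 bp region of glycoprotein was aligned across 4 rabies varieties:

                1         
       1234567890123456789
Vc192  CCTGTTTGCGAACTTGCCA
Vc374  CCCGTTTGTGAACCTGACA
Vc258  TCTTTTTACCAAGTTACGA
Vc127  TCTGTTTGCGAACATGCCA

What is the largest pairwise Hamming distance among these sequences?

11

Pairwise Hamming distances:
  Vc192 vs Vc374: 4
  Vc192 vs Vc258: 7
  Vc192 vs Vc127: 2
  Vc374 vs Vc258: 11
  Vc374 vs Vc127: 5
  Vc258 vs Vc127: 7
The largest is 11, between Vc374 and Vc258.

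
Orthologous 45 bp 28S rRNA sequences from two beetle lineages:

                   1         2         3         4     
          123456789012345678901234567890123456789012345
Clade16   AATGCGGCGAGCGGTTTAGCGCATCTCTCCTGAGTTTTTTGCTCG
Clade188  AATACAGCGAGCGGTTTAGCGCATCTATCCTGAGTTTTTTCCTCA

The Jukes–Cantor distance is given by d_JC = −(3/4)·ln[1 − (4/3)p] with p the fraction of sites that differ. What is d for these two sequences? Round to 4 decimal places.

0.1203

Differing sites — 4:G/A; 6:G/A; 27:C/A; 41:G/C; 45:G/A.
p = 5/45 = 0.111111.
d = −0.75 · ln(1 − (4/3)·0.111111) = −0.75 · ln(0.851852) = −0.75 · (-0.160342) = 0.1203.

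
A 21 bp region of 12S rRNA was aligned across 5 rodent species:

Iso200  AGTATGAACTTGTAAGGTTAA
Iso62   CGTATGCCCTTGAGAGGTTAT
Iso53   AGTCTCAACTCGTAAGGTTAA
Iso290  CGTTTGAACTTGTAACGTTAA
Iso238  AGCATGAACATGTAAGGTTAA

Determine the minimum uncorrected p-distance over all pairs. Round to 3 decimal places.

0.095

Pairwise Hamming distances:
  Iso200 vs Iso62: 6
  Iso200 vs Iso53: 3
  Iso200 vs Iso290: 3
  Iso200 vs Iso238: 2
  Iso62 vs Iso53: 9
  Iso62 vs Iso290: 7
  Iso62 vs Iso238: 8
  Iso53 vs Iso290: 5
  Iso53 vs Iso238: 5
  Iso290 vs Iso238: 5
The smallest is 2 mismatches, between Iso200 and Iso238; p = 2/21 = 0.095.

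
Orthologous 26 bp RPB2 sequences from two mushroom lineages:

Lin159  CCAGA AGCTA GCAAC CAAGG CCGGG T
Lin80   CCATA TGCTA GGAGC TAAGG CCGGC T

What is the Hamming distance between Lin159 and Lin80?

6

Differing sites — 4:G/T; 6:A/T; 12:C/G; 14:A/G; 16:C/T; 25:G/C.
That gives 6 mismatches out of 26 aligned sites, so the Hamming distance is 6.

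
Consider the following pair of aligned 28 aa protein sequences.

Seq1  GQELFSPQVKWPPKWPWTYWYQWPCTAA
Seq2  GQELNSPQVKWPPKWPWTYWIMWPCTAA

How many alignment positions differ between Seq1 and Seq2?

3

Mismatches occur at site 5 (F/N), site 21 (Y/I), site 22 (Q/M).
That gives 3 mismatches out of 28 aligned sites, so the Hamming distance is 3.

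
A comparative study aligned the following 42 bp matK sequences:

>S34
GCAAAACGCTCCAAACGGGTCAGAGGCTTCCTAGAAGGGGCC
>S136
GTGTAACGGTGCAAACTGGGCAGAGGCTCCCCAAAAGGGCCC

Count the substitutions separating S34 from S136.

Differing sites — 2:C/T; 3:A/G; 4:A/T; 9:C/G; 11:C/G; 17:G/T; 20:T/G; 29:T/C; 32:T/C; 34:G/A; 40:G/C.
That gives 11 mismatches out of 42 aligned sites, so the Hamming distance is 11.

11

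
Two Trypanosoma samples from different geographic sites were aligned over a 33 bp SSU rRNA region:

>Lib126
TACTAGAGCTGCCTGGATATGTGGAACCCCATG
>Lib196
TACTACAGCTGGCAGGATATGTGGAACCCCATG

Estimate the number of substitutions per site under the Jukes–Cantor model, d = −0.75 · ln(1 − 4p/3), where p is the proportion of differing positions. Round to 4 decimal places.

Differing sites — 6:G/C; 12:C/G; 14:T/A.
p = 3/33 = 0.090909.
d = −0.75 · ln(1 − (4/3)·0.090909) = −0.75 · ln(0.878788) = −0.75 · (-0.129212) = 0.0969.

0.0969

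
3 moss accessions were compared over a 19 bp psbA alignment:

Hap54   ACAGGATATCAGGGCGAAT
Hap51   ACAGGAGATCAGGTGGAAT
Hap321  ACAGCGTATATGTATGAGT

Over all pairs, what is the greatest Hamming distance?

Pairwise Hamming distances:
  Hap54 vs Hap51: 3
  Hap54 vs Hap321: 8
  Hap51 vs Hap321: 9
The largest is 9, between Hap51 and Hap321.

9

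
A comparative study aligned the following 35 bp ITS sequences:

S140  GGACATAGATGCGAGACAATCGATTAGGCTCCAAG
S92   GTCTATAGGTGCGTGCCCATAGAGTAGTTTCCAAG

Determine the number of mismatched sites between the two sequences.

11

Differing sites — 2:G/T; 3:A/C; 4:C/T; 9:A/G; 14:A/T; 16:A/C; 18:A/C; 21:C/A; 24:T/G; 28:G/T; 29:C/T.
That gives 11 mismatches out of 35 aligned sites, so the Hamming distance is 11.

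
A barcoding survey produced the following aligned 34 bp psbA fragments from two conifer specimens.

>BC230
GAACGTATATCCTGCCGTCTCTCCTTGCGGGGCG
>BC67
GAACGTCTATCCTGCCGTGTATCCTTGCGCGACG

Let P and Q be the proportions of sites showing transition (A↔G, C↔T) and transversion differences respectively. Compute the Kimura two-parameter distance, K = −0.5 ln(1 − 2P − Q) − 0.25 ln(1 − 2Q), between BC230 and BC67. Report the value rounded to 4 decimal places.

0.1641

The sequences differ at positions 7 (A/C, transversion), 19 (C/G, transversion), 21 (C/A, transversion), 30 (G/C, transversion), 32 (G/A, transition).
Of the 5 differences, 1 transition and 4 transversions over 34 sites: P = 1/34 = 0.029412, Q = 4/34 = 0.117647.
d = −0.5·ln(0.823529) − 0.25·ln(0.764706) = −0.5·(-0.194157) − 0.25·(-0.268264) = 0.1641.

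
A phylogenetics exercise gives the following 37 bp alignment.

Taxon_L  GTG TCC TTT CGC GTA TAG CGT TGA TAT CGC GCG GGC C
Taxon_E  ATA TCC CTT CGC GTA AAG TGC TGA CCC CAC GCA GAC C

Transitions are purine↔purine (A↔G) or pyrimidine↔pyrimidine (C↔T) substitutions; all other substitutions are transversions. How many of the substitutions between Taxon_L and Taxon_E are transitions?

Mismatches occur at site 1 (G↔A, transition), site 3 (G↔A, transition), site 7 (T↔C, transition), site 16 (T↔A, transversion), site 19 (C↔T, transition), site 21 (T↔C, transition), site 25 (T↔C, transition), site 26 (A↔C, transversion), site 27 (T↔C, transition), site 29 (G↔A, transition), site 33 (G↔A, transition), site 35 (G↔A, transition).
Of the 12 differences, 10 transitions and 2 transversions, so the answer is 10.

10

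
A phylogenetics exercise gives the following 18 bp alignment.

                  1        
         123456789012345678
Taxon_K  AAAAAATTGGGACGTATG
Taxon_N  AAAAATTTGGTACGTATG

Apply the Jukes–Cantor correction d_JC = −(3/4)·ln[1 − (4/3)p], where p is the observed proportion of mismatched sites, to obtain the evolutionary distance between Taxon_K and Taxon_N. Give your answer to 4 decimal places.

0.1203

Mismatches occur at site 6 (A→T), site 11 (G→T).
p = 2/18 = 0.111111.
d = −0.75 · ln(1 − (4/3)·0.111111) = −0.75 · ln(0.851852) = −0.75 · (-0.160342) = 0.1203.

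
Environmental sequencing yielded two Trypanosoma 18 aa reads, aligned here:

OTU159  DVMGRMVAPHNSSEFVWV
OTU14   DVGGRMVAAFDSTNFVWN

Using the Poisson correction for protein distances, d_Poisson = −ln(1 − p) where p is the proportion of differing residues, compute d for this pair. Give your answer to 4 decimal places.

0.4925

Differing sites — 3:M/G; 9:P/A; 10:H/F; 11:N/D; 13:S/T; 14:E/N; 18:V/N.
p = 7/18 = 0.388889.
d = −ln(1 − 0.388889) = −ln(0.611111) = 0.4925.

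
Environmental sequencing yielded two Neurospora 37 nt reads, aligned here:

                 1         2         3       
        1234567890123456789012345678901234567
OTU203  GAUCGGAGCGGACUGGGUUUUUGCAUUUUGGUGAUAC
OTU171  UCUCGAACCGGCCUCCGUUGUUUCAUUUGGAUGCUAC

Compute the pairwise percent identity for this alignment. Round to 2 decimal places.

Mismatches occur at site 1 (G→U), site 2 (A→C), site 6 (G→A), site 8 (G→C), site 12 (A→C), site 15 (G→C), site 16 (G→C), site 20 (U→G), site 23 (G→U), site 29 (U→G), site 31 (G→A), site 34 (A→C).
25 of the 37 sites match, so the percent identity is 25/37 × 100 = 67.57%.

67.57%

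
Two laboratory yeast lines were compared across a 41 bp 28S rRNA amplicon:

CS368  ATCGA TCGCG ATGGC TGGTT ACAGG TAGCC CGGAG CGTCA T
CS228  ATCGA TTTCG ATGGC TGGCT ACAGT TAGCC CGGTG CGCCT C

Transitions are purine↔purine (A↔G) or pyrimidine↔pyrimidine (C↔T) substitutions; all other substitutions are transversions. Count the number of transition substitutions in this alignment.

4

The sequences differ at positions 7 (C/T, transition), 8 (G/T, transversion), 19 (T/C, transition), 25 (G/T, transversion), 34 (A/T, transversion), 38 (T/C, transition), 40 (A/T, transversion), 41 (T/C, transition).
Of the 8 differences, 4 transitions and 4 transversions, so the answer is 4.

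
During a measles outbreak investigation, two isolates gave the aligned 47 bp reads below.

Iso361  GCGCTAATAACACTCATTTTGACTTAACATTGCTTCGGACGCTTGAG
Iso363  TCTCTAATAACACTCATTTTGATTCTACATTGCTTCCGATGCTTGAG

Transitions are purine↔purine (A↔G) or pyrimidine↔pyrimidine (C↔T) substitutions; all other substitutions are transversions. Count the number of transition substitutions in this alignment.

3

Differing sites — 1:G/T (Tv); 3:G/T (Tv); 23:C/T (Ti); 25:T/C (Ti); 26:A/T (Tv); 37:G/C (Tv); 40:C/T (Ti).
Of the 7 differences, 3 transitions and 4 transversions, so the answer is 3.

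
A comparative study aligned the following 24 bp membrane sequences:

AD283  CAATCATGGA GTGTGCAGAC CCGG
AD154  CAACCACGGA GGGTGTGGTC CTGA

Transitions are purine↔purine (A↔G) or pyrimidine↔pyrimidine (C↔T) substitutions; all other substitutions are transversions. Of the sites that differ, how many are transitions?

The sequences differ at positions 4 (T/C, transition), 7 (T/C, transition), 12 (T/G, transversion), 16 (C/T, transition), 17 (A/G, transition), 19 (A/T, transversion), 22 (C/T, transition), 24 (G/A, transition).
Of the 8 differences, 6 transitions and 2 transversions, so the answer is 6.

6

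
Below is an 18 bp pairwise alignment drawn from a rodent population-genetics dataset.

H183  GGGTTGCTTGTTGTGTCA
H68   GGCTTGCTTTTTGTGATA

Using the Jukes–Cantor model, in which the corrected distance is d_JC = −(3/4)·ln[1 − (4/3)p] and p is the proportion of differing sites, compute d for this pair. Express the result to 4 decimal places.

Mismatches occur at site 3 (G→C), site 10 (G→T), site 16 (T→A), site 17 (C→T).
p = 4/18 = 0.222222.
d = −0.75 · ln(1 − (4/3)·0.222222) = −0.75 · ln(0.703704) = −0.75 · (-0.351397) = 0.2635.

0.2635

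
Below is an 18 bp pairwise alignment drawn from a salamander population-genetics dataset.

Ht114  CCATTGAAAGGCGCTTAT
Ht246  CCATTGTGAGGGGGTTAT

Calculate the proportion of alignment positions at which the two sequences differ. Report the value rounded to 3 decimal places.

The sequences differ at positions 7 (A/T), 8 (A/G), 12 (C/G), 14 (C/G).
There are 4 differences over 18 sites, so p = 4/18 = 0.222.

0.222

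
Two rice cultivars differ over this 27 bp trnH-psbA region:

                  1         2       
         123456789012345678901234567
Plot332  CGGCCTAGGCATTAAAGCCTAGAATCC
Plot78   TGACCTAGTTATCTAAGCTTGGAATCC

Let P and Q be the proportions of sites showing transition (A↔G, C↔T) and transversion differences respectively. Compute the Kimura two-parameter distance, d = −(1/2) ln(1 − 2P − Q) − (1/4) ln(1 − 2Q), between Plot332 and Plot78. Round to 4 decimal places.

Mismatches occur at site 1 (C/T, transition), site 3 (G/A, transition), site 9 (G/T, transversion), site 10 (C/T, transition), site 13 (T/C, transition), site 14 (A/T, transversion), site 19 (C/T, transition), site 21 (A/G, transition).
Of the 8 differences, 6 transitions and 2 transversions over 27 sites: P = 6/27 = 0.222222, Q = 2/27 = 0.074074.
d = −0.5·ln(0.481482) − 0.25·ln(0.851852) = −0.5·(-0.730886) − 0.25·(-0.160342) = 0.4055.

0.4055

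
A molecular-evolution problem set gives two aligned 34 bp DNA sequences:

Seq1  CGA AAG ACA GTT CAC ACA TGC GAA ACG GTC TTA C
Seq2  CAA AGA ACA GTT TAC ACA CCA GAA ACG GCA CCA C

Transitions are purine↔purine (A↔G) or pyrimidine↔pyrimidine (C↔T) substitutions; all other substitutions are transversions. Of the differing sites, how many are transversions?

Mismatches occur at site 2 (G↔A, transition), site 5 (A↔G, transition), site 6 (G↔A, transition), site 13 (C↔T, transition), site 19 (T↔C, transition), site 20 (G↔C, transversion), site 21 (C↔A, transversion), site 29 (T↔C, transition), site 30 (C↔A, transversion), site 31 (T↔C, transition), site 32 (T↔C, transition).
Of the 11 differences, 8 transitions and 3 transversions, so the answer is 3.

3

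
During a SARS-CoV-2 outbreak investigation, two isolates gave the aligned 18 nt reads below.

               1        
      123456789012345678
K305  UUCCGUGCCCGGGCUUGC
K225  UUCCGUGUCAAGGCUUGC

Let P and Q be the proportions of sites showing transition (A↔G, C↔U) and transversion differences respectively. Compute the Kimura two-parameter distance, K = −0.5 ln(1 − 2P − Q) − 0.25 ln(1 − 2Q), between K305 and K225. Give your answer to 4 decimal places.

0.1922

The sequences differ at positions 8 (C/U, transition), 10 (C/A, transversion), 11 (G/A, transition).
Of the 3 differences, 2 transitions and 1 transversion over 18 sites: P = 2/18 = 0.111111, Q = 1/18 = 0.055556.
d = −0.5·ln(0.722222) − 0.25·ln(0.888888) = −0.5·(-0.325423) − 0.25·(-0.117784) = 0.1922.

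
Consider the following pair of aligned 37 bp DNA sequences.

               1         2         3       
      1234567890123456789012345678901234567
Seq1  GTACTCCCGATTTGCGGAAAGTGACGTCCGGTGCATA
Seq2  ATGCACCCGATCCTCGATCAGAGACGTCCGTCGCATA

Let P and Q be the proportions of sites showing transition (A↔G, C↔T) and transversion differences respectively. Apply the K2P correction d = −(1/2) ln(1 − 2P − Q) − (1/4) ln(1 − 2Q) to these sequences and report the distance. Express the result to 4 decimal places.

0.4312

Differing sites — 1:G/A (Ti); 3:A/G (Ti); 5:T/A (Tv); 12:T/C (Ti); 13:T/C (Ti); 14:G/T (Tv); 17:G/A (Ti); 18:A/T (Tv); 19:A/C (Tv); 22:T/A (Tv); 31:G/T (Tv); 32:T/C (Ti).
Of the 12 differences, 6 transitions and 6 transversions over 37 sites: P = 6/37 = 0.162162, Q = 6/37 = 0.162162.
d = −0.5·ln(0.513514) − 0.25·ln(0.675676) = −0.5·(-0.666478) − 0.25·(-0.392042) = 0.4312.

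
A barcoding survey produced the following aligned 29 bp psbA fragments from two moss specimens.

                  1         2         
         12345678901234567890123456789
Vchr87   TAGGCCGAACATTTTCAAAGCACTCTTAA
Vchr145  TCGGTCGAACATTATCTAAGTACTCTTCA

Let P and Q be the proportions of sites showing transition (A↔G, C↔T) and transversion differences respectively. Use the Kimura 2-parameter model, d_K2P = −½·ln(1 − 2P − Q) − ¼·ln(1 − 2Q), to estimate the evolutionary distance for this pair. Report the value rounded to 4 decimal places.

Mismatches occur at site 2 (A→C, transversion), site 5 (C→T, transition), site 14 (T→A, transversion), site 17 (A→T, transversion), site 21 (C→T, transition), site 28 (A→C, transversion).
Of the 6 differences, 2 transitions and 4 transversions over 29 sites: P = 2/29 = 0.068966, Q = 4/29 = 0.137931.
d = −0.5·ln(0.724137) − 0.25·ln(0.724138) = −0.5·(-0.322775) − 0.25·(-0.322773) = 0.2421.

0.2421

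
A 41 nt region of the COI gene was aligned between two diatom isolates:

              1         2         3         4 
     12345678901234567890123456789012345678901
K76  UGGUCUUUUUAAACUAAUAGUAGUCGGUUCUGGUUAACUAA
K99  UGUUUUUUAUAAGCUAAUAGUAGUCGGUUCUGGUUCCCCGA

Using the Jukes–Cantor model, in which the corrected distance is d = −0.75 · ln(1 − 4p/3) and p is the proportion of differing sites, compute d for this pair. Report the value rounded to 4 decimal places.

Differing sites — 3:G/U; 5:C/U; 9:U/A; 13:A/G; 36:A/C; 37:A/C; 39:U/C; 40:A/G.
p = 8/41 = 0.195122.
d = −0.75 · ln(1 − (4/3)·0.195122) = −0.75 · ln(0.739837) = −0.75 · (-0.301325) = 0.2260.

0.2260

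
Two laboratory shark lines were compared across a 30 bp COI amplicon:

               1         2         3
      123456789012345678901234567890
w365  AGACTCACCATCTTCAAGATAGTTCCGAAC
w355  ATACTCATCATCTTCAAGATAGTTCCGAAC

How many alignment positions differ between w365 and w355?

Differing sites — 2:G/T; 8:C/T.
That gives 2 mismatches out of 30 aligned sites, so the Hamming distance is 2.

2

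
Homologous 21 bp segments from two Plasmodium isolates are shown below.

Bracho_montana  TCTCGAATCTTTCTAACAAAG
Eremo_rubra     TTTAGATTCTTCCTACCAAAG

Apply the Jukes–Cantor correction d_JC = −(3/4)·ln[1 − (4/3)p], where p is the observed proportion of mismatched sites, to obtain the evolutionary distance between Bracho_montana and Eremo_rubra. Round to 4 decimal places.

Mismatches occur at site 2 (C/T), site 4 (C/A), site 7 (A/T), site 12 (T/C), site 16 (A/C).
p = 5/21 = 0.238095.
d = −0.75 · ln(1 − (4/3)·0.238095) = −0.75 · ln(0.682540) = −0.75 · (-0.381934) = 0.2865.

0.2865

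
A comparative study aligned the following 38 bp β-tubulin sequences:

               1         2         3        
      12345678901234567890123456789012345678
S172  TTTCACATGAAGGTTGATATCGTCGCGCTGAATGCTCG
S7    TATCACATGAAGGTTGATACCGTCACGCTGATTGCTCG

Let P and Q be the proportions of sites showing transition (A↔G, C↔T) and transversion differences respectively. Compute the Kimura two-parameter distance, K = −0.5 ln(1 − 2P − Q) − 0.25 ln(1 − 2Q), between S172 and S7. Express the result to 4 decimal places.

Mismatches occur at site 2 (T/A, transversion), site 20 (T/C, transition), site 25 (G/A, transition), site 32 (A/T, transversion).
Of the 4 differences, 2 transitions and 2 transversions over 38 sites: P = 2/38 = 0.052632, Q = 2/38 = 0.052632.
d = −0.5·ln(0.842104) − 0.25·ln(0.894736) = −0.5·(-0.171852) − 0.25·(-0.111227) = 0.1137.

0.1137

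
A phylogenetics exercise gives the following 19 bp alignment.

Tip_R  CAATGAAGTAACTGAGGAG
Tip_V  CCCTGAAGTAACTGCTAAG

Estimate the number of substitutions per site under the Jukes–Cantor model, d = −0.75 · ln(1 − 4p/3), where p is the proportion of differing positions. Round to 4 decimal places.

The sequences differ at positions 2 (A/C), 3 (A/C), 15 (A/C), 16 (G/T), 17 (G/A).
p = 5/19 = 0.263158.
d = −0.75 · ln(1 − (4/3)·0.263158) = −0.75 · ln(0.649123) = −0.75 · (-0.432133) = 0.3241.

0.3241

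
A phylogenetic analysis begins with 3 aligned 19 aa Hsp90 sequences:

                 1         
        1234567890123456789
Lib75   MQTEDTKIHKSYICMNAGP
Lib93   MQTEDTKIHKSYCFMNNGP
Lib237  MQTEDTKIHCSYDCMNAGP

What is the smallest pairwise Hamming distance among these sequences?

Pairwise Hamming distances:
  Lib75 vs Lib93: 3
  Lib75 vs Lib237: 2
  Lib93 vs Lib237: 4
The smallest is 2, between Lib75 and Lib237.

2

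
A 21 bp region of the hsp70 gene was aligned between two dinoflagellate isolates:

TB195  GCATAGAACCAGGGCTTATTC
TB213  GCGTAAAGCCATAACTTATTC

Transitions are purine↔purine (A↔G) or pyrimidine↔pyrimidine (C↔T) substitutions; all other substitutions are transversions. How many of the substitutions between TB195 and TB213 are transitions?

5

Mismatches occur at site 3 (A/G, transition), site 6 (G/A, transition), site 8 (A/G, transition), site 12 (G/T, transversion), site 13 (G/A, transition), site 14 (G/A, transition).
Of the 6 differences, 5 transitions and 1 transversion, so the answer is 5.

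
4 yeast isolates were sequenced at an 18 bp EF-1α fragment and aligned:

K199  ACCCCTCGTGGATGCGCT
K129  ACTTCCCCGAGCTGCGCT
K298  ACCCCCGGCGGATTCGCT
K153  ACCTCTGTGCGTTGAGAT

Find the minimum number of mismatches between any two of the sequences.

Pairwise Hamming distances:
  K199 vs K129: 7
  K199 vs K298: 4
  K199 vs K153: 8
  K129 vs K298: 8
  K129 vs K153: 8
  K298 vs K153: 9
The smallest is 4, between K199 and K298.

4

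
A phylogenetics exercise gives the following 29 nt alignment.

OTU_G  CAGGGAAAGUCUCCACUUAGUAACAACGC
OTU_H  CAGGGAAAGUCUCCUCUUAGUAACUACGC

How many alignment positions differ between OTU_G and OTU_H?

2

Differing sites — 15:A/U; 25:A/U.
That gives 2 mismatches out of 29 aligned sites, so the Hamming distance is 2.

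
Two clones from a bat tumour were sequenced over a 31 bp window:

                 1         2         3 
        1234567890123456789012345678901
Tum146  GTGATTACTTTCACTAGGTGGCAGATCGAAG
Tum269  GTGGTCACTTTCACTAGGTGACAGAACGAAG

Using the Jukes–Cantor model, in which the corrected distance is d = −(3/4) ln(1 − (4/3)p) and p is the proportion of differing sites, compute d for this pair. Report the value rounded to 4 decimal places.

The sequences differ at positions 4 (A/G), 6 (T/C), 21 (G/A), 26 (T/A).
p = 4/31 = 0.129032.
d = −0.75 · ln(1 − (4/3)·0.129032) = −0.75 · ln(0.827957) = −0.75 · (-0.188794) = 0.1416.

0.1416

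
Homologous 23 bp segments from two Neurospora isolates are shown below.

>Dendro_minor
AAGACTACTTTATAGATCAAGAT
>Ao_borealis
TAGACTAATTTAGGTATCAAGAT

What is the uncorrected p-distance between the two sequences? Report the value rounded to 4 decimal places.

0.2174

Differing sites — 1:A/T; 8:C/A; 13:T/G; 14:A/G; 15:G/T.
There are 5 differences over 23 sites, so p = 5/23 = 0.2174.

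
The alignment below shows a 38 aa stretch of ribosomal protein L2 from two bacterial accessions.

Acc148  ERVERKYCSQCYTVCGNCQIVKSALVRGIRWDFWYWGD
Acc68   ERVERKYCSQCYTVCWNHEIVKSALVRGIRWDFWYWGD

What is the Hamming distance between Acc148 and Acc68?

Differing sites — 16:G/W; 18:C/H; 19:Q/E.
That gives 3 mismatches out of 38 aligned sites, so the Hamming distance is 3.

3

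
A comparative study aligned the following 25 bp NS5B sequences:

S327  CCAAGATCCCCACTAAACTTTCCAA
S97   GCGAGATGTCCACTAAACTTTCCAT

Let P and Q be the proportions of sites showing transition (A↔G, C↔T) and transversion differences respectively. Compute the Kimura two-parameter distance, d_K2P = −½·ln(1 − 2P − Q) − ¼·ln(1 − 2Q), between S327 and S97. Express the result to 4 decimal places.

The sequences differ at positions 1 (C/G, transversion), 3 (A/G, transition), 8 (C/G, transversion), 9 (C/T, transition), 25 (A/T, transversion).
Of the 5 differences, 2 transitions and 3 transversions over 25 sites: P = 2/25 = 0.080000, Q = 3/25 = 0.120000.
d = −0.5·ln(0.720000) − 0.25·ln(0.760000) = −0.5·(-0.328504) − 0.25·(-0.274437) = 0.2329.

0.2329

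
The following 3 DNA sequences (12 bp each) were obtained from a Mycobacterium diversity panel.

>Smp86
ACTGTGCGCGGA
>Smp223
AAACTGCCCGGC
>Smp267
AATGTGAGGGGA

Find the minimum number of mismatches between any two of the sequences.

Pairwise Hamming distances:
  Smp86 vs Smp223: 5
  Smp86 vs Smp267: 3
  Smp223 vs Smp267: 6
The smallest is 3, between Smp86 and Smp267.

3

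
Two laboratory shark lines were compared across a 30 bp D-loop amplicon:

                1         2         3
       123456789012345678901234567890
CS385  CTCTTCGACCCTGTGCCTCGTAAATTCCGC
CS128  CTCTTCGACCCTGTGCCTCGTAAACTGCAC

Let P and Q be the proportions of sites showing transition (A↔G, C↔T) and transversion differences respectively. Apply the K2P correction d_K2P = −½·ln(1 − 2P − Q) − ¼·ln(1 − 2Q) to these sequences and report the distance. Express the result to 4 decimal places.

0.1084

Differing sites — 25:T/C (Ti); 27:C/G (Tv); 29:G/A (Ti).
Of the 3 differences, 2 transitions and 1 transversion over 30 sites: P = 2/30 = 0.066667, Q = 1/30 = 0.033333.
d = −0.5·ln(0.833333) − 0.25·ln(0.933334) = −0.5·(-0.182322) − 0.25·(-0.068992) = 0.1084.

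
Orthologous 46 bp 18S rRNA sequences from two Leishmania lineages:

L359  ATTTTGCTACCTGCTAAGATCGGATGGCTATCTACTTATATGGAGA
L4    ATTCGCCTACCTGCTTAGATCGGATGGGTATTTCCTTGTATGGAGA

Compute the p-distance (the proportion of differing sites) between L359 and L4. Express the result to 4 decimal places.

Differing sites — 4:T/C; 5:T/G; 6:G/C; 16:A/T; 28:C/G; 32:C/T; 34:A/C; 38:A/G.
There are 8 differences over 46 sites, so p = 8/46 = 0.1739.

0.1739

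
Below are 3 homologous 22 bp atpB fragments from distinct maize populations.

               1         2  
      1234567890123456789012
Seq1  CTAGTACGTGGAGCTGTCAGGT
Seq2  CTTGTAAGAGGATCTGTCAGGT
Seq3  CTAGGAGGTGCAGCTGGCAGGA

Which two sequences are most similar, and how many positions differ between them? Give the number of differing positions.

Pairwise Hamming distances:
  Seq1 vs Seq2: 4
  Seq1 vs Seq3: 5
  Seq2 vs Seq3: 8
The smallest is 4, between Seq1 and Seq2.

4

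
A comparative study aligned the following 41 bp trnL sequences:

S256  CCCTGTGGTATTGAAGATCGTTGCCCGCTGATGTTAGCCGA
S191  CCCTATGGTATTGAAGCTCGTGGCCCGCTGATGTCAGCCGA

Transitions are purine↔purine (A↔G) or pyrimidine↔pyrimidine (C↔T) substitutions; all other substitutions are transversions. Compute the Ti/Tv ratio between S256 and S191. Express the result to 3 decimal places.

1.000

Mismatches occur at site 5 (G↔A, transition), site 17 (A↔C, transversion), site 22 (T↔G, transversion), site 35 (T↔C, transition).
Of the 4 differences, 2 transitions and 2 transversions, so Ti/Tv = 2/2 = 1.000.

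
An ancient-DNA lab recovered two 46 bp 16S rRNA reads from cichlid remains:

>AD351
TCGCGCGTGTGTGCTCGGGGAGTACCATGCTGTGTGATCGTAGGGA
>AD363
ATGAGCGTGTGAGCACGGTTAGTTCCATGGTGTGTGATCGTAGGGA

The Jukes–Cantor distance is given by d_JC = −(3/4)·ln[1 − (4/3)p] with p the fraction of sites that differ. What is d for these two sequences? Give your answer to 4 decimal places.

Differing sites — 1:T/A; 2:C/T; 4:C/A; 12:T/A; 15:T/A; 19:G/T; 20:G/T; 24:A/T; 30:C/G.
p = 9/46 = 0.195652.
d = −0.75 · ln(1 − (4/3)·0.195652) = −0.75 · ln(0.739131) = −0.75 · (-0.302280) = 0.2267.

0.2267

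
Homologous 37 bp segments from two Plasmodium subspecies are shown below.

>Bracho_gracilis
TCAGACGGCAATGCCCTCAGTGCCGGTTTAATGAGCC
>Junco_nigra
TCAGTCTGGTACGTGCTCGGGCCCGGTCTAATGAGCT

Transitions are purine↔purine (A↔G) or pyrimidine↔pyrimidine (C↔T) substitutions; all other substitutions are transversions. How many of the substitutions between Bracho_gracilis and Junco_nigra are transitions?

The sequences differ at positions 5 (A/T, transversion), 7 (G/T, transversion), 9 (C/G, transversion), 10 (A/T, transversion), 12 (T/C, transition), 14 (C/T, transition), 15 (C/G, transversion), 19 (A/G, transition), 21 (T/G, transversion), 22 (G/C, transversion), 28 (T/C, transition), 37 (C/T, transition).
Of the 12 differences, 5 transitions and 7 transversions, so the answer is 5.

5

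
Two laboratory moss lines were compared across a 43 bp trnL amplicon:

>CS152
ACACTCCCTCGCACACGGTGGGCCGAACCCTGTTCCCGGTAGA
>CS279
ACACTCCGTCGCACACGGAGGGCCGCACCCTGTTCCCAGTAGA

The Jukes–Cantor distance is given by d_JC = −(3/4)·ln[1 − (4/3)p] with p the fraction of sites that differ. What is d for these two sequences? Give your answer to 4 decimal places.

The sequences differ at positions 8 (C/G), 19 (T/A), 26 (A/C), 38 (G/A).
p = 4/43 = 0.093023.
d = −0.75 · ln(1 − (4/3)·0.093023) = −0.75 · ln(0.875969) = −0.75 · (-0.132425) = 0.0993.

0.0993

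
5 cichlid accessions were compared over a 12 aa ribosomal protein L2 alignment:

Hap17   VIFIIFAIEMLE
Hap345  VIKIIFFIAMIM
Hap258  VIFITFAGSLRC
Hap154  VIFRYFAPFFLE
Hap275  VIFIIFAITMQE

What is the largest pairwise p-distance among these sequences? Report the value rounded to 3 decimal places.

Pairwise Hamming distances:
  Hap17 vs Hap345: 5
  Hap17 vs Hap258: 6
  Hap17 vs Hap154: 5
  Hap17 vs Hap275: 2
  Hap345 vs Hap258: 8
  Hap345 vs Hap154: 9
  Hap345 vs Hap275: 5
  Hap258 vs Hap154: 7
  Hap258 vs Hap275: 6
  Hap154 vs Hap275: 6
The largest is 9 mismatches, between Hap345 and Hap154; p = 9/12 = 0.750.

0.750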